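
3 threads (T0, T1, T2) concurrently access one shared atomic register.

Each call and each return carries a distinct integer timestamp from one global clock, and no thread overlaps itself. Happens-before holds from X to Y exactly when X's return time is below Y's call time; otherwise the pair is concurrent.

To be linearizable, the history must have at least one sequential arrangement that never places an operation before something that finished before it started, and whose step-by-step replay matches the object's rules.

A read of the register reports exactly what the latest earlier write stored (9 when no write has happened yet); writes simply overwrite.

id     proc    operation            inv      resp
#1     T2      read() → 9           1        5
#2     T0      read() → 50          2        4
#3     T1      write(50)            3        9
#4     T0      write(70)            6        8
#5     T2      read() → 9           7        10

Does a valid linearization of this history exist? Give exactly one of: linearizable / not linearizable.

not linearizable

already the first 10 events (up to #5's response at time 10) admit no linearization; the first 9 still do
real-time-consistent orders of the 5 completed operations: 20 — all fail the atomic register replay
sample order #1, #2, #3, #4, #5 stalls at step 2 — #2 read() → 50 has no legal effect
sample order #1, #2, #3, #5, #4 stalls at step 2 — #2 read() → 50 has no legal effect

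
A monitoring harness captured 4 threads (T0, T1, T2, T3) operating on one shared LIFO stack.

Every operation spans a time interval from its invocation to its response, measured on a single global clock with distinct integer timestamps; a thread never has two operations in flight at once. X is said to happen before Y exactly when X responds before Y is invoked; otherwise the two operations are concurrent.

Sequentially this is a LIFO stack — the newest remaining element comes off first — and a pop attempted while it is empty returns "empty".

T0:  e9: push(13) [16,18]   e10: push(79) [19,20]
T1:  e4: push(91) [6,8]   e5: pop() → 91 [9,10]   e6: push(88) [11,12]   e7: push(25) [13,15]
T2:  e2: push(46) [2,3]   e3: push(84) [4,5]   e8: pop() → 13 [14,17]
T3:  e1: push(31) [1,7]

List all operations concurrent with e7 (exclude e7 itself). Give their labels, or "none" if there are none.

concurrent with e7 ([13,15]): every op whose interval crosses 13..15
e1 [1,7]: before
e2 [2,3]: before
e3 [4,5]: before
e4 [6,8]: before
e5 [9,10]: before
e6 [11,12]: before
e8 [14,17]: concurrent
e9 [16,18]: after
e10 [19,20]: after

e8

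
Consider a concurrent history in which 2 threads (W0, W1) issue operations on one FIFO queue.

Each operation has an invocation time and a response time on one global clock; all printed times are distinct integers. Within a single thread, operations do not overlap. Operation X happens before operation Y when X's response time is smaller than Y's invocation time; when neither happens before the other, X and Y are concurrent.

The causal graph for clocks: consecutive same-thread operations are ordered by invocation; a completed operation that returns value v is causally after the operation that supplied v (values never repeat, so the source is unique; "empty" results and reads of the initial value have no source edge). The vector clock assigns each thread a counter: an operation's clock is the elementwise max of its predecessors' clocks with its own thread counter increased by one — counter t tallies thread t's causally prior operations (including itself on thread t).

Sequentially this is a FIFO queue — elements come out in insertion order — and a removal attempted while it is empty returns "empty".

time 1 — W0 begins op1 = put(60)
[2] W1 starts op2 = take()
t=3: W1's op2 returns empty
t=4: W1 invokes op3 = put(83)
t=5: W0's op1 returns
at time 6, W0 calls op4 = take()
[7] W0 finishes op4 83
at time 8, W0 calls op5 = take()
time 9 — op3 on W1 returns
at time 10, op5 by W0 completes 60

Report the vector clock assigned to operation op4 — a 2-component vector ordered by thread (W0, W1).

(2, 2)

invoked at 2, op2 has no predecessors; its own W1 bump gives (0, 1)
invoked at 1, op1 has no predecessors; its own W0 bump gives (1, 0)
op3, invoked 4, takes VC(op2)=(0, 1) under max, adds 1 for W1 → (0, 2)
op4, invoked 6, takes VC(op1)=(1, 0), VC(op3)=(0, 2) under max, adds 1 for W0 → (2, 2)
op5, invoked 8, takes VC(op1)=(1, 0), VC(op4)=(2, 2) under max, adds 1 for W0 → (3, 2)
target: VC(op4) = (2, 2)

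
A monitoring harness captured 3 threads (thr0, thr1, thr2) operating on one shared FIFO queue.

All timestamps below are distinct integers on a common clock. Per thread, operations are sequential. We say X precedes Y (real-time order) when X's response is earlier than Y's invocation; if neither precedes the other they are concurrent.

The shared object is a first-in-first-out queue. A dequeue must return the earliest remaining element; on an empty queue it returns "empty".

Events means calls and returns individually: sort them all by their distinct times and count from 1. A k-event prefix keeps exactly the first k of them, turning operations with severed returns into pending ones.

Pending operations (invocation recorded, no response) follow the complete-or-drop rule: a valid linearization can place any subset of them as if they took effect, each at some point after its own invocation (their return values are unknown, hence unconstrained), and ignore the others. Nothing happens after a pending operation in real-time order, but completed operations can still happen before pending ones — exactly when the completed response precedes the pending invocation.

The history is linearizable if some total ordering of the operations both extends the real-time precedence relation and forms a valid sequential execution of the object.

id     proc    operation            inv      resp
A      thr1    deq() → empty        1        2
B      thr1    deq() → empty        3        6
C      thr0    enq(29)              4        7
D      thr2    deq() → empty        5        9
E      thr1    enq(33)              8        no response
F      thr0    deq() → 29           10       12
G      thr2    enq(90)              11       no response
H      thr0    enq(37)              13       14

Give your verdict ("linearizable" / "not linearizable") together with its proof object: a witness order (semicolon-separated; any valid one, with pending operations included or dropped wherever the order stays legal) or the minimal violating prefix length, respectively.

linearizable — witness: A; B; D; C; E; F; G; H

1. A deq() → empty, leaving queue <>
2. B deq() → empty, leaving queue <>
3. D deq() → empty, leaving queue <>
4. C enq(29), leaving queue <29>
5. E enq(33) (pending, included), leaving queue <29,33>
6. F deq() → 29, leaving queue <33>
7. G enq(90) (pending, included), leaving queue <33,90>
8. H enq(37), leaving queue <33,90,37>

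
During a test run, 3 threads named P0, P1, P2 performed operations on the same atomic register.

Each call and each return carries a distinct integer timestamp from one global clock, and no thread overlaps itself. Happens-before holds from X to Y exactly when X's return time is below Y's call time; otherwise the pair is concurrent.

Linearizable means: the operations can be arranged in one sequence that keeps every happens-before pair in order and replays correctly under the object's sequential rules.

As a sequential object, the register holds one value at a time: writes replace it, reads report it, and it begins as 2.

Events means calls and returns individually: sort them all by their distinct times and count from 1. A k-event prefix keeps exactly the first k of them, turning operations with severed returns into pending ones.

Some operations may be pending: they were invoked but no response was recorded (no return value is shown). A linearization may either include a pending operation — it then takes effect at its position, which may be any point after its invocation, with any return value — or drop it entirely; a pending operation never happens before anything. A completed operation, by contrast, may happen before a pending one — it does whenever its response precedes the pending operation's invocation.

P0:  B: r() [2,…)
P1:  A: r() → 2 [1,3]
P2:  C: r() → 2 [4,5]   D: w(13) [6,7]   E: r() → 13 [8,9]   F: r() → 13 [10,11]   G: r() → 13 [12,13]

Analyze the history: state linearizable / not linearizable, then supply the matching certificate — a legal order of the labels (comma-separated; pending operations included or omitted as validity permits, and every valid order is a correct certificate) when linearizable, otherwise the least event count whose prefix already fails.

linearizable — witness: A, B, C, D, E, F, G

1. A r() → 2, leaving value 2
2. B r() (pending, included), leaving value 2
3. C r() → 2, leaving value 2
4. D w(13), leaving value 13
5. E r() → 13, leaving value 13
6. F r() → 13, leaving value 13
7. G r() → 13, leaving value 13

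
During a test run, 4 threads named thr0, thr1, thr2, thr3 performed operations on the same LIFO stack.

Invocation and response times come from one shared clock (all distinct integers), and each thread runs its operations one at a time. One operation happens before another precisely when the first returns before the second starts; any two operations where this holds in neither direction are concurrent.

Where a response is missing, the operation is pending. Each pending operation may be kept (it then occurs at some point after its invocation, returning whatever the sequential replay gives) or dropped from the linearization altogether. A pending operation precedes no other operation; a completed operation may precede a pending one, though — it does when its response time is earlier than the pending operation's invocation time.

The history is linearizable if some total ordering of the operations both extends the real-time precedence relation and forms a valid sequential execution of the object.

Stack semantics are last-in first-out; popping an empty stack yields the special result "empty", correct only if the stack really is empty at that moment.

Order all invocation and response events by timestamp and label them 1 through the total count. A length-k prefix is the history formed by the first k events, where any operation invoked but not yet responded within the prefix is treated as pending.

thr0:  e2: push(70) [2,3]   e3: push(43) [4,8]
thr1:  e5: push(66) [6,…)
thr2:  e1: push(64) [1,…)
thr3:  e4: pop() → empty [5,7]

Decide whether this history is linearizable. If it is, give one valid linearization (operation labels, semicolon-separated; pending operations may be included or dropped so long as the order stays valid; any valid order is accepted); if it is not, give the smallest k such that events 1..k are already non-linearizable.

not linearizable — minimal violating prefix: 7 events

already the first 7 events (up to e4's response at time 7) admit no linearization; the first 6 still do
the sole real-time-consistent order of 2 completed operations fails the LIFO stack replay
every completion of the 3 pending operations (e1, e3, e5) was checked; none linearizes
for example e2, e4 (pending dropped) fails at step 2: e4 pop() → empty is not legal there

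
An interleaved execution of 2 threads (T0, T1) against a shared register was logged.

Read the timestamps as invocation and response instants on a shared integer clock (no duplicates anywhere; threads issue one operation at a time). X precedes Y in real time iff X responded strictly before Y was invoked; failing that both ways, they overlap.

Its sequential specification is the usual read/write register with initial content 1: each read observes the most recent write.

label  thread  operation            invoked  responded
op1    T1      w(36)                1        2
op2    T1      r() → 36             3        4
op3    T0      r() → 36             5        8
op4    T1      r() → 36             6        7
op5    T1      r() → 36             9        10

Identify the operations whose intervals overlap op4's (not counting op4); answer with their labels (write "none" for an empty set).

op4 spans [6,7]; an op avoiding the whole window 6..7 is ordered, any other is concurrent
op1 [1,2]: before
op2 [3,4]: before
op3 [5,8]: concurrent
op5 [9,10]: after

op3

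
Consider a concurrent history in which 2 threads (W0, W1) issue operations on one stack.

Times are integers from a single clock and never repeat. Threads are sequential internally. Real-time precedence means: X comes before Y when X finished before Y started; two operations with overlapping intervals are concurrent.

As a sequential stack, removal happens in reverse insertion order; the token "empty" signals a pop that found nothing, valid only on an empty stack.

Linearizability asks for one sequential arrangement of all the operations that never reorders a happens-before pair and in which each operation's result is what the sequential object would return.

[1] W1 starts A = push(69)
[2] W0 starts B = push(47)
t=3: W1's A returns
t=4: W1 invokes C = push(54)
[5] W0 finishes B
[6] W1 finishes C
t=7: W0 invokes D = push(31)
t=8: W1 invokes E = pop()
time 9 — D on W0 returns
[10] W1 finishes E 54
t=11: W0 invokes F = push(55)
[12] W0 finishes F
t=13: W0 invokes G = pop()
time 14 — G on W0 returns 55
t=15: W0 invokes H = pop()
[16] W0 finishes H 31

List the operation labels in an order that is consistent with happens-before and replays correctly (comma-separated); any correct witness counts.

A, B, C, E, D, F, G, H

step 1: A push(69) — stack <69>
step 2: B push(47) — stack <69,47>
step 3: C push(54) — stack <69,47,54>
step 4: E pop() → 54 — stack <69,47>
step 5: D push(31) — stack <69,47,31>
step 6: F push(55) — stack <69,47,31,55>
step 7: G pop() → 55 — stack <69,47,31>
step 8: H pop() → 31 — stack <69,47>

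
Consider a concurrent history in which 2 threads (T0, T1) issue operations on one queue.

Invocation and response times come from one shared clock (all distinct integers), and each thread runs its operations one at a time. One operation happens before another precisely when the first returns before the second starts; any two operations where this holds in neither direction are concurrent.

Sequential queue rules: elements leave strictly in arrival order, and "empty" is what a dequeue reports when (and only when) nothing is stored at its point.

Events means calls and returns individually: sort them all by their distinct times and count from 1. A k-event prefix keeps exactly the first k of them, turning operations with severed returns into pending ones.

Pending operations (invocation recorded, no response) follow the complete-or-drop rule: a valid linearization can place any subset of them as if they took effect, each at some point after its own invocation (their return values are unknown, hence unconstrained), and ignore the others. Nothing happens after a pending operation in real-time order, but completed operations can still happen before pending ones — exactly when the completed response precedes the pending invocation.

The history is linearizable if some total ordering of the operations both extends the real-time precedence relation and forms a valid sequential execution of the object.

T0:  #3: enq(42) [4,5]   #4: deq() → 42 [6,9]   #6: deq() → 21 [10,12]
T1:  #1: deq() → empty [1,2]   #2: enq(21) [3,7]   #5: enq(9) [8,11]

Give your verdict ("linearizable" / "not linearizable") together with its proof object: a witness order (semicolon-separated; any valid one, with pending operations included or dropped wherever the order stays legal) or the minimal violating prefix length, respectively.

step 1: #1 deq() → empty — queue <>
step 2: #3 enq(42) — queue <42>
step 3: #2 enq(21) — queue <42,21>
step 4: #4 deq() → 42 — queue <21>
step 5: #5 enq(9) — queue <21,9>
step 6: #6 deq() → 21 — queue <9>

linearizable — witness: #1; #3; #2; #4; #5; #6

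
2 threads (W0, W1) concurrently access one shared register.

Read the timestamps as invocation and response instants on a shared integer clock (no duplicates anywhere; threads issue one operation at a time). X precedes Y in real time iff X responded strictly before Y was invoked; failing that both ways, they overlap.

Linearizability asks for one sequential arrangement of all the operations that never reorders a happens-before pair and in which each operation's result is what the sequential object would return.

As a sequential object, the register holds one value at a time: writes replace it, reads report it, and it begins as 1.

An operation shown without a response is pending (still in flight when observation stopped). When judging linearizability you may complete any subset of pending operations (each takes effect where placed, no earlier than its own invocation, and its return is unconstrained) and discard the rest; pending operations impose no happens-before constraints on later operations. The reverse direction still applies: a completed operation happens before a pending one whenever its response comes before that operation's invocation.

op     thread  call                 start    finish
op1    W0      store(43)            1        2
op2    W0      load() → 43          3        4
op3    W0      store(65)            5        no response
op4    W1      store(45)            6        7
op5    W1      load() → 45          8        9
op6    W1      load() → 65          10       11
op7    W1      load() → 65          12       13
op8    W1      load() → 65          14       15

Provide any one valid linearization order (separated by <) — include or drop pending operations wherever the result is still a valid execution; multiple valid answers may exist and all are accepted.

op1 < op2 < op4 < op5 < op3 < op6 < op7 < op8

1. op1 store(43), leaving value 43
2. op2 load() → 43, leaving value 43
3. op4 store(45), leaving value 45
4. op5 load() → 45, leaving value 45
5. op3 store(65) (pending, included), leaving value 65
6. op6 load() → 65, leaving value 65
7. op7 load() → 65, leaving value 65
8. op8 load() → 65, leaving value 65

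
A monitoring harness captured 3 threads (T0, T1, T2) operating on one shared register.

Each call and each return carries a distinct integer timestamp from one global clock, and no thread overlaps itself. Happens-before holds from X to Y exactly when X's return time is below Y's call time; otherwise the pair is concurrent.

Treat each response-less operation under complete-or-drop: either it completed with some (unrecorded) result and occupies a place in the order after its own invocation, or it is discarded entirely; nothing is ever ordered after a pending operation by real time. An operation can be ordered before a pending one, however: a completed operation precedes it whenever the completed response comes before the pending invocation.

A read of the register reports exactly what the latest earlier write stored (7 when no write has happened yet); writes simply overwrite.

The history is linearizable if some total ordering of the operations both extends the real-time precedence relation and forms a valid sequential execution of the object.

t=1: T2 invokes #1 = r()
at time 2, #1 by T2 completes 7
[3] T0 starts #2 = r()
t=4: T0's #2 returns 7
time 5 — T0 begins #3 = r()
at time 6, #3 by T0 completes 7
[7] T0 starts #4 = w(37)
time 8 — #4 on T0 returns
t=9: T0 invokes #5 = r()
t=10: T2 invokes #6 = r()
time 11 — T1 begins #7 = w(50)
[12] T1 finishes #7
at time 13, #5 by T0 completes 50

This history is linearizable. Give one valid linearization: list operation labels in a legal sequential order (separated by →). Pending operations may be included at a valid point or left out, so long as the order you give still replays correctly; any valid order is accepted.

#1 → #2 → #3 → #4 → #6 → #7 → #5

after step 1 (#1 r() → 7): value 7
after step 2 (#2 r() → 7): value 7
after step 3 (#3 r() → 7): value 7
after step 4 (#4 w(37)): value 37
after step 5 (#6 r() (pending, included)): value 37
after step 6 (#7 w(50)): value 50
after step 7 (#5 r() → 50): value 50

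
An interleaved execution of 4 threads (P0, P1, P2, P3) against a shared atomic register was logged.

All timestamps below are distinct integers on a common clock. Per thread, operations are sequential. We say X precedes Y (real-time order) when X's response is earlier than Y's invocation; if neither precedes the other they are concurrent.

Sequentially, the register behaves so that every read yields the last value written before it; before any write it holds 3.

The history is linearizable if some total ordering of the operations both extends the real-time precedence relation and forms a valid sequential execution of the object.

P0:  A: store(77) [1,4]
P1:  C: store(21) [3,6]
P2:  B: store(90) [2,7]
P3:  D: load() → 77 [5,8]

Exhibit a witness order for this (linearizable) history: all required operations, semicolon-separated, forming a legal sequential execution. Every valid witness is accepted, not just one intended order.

1. A store(77), leaving value 77
2. D load() → 77, leaving value 77
3. B store(90), leaving value 90
4. C store(21), leaving value 21

A; D; B; C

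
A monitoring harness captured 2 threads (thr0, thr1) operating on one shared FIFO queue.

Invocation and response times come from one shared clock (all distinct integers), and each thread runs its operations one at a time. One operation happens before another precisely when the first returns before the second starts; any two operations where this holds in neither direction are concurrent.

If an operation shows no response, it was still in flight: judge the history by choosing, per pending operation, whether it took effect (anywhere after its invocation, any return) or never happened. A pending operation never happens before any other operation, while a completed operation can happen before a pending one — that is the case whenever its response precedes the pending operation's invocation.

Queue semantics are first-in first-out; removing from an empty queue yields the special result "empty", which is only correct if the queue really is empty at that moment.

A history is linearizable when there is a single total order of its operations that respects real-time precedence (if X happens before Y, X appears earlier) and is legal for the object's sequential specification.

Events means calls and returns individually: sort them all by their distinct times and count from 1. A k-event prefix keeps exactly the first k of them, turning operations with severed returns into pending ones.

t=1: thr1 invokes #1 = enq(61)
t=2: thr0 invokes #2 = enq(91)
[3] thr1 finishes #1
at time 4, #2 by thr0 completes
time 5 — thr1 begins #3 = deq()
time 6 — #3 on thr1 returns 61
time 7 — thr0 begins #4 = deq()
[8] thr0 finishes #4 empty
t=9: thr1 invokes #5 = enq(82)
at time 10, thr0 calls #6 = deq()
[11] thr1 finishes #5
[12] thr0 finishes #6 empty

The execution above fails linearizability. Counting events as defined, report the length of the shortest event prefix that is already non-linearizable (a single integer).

8

a valid linearization of events 1..7 exists, for instance #1, #2, #3:
step 1: #1 enq(61) — queue <61>
step 2: #2 enq(91) — queue <61,91>
step 3: #3 deq() → 61 — queue <91>
include event 8 — #4 responding at 8 — and every candidate order breaks
take #1, #2, #3, #4: step 4 already fails, because #4 deq() → empty cannot occur there
take #2, #1, #3, #4: step 3 already fails, because #3 deq() → 61 cannot occur there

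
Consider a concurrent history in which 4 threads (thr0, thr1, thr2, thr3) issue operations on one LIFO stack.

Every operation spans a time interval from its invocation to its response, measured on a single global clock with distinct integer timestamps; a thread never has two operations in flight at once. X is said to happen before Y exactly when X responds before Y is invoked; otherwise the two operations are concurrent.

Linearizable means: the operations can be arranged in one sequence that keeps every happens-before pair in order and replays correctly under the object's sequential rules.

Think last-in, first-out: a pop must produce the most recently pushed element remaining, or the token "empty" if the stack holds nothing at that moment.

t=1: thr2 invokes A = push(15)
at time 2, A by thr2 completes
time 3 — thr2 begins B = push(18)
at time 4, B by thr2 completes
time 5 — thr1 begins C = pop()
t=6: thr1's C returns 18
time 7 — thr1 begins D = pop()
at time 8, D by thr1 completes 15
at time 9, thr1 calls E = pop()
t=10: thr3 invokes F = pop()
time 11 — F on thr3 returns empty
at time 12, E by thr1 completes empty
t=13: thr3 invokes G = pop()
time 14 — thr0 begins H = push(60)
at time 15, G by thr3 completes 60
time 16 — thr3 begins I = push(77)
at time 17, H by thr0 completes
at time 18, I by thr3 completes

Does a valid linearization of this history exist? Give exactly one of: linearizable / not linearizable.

linearizable

witness order: A, B, C, D, E, F, H, G, I
after step 1 (A push(15)): stack <15>
after step 2 (B push(18)): stack <15,18>
after step 3 (C pop() → 18): stack <15>
after step 4 (D pop() → 15): stack <>
after step 5 (E pop() → empty): stack <>
after step 6 (F pop() → empty): stack <>
after step 7 (H push(60)): stack <60>
after step 8 (G pop() → 60): stack <>
after step 9 (I push(77)): stack <77>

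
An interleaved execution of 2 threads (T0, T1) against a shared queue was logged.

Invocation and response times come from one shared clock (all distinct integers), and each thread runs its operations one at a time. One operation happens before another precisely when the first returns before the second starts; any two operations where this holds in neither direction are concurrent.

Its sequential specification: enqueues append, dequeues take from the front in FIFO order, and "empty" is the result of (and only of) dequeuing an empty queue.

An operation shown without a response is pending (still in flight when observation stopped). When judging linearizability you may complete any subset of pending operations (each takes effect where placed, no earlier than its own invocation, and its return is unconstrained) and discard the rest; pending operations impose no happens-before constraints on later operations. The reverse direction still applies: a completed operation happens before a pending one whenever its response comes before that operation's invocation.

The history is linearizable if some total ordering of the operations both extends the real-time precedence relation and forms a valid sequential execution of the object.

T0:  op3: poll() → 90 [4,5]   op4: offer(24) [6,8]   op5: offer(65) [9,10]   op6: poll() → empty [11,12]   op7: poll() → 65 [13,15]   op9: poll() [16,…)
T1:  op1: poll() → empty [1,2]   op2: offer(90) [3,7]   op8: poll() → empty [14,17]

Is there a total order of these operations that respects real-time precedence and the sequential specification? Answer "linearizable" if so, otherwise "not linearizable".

not linearizable

cut after 11 events: linearizable; cut after 12 events (op6 responds, time 12): not linearizable
the 6 completed operations admit 3 real-time orders; each fails the queue replay
for example op1, op2, op3, op4, op5, op6 fails at step 6: op6 poll() → empty is not legal there
for example op1, op3, op2, op4, op5, op6 fails at step 2: op3 poll() → 90 is not legal there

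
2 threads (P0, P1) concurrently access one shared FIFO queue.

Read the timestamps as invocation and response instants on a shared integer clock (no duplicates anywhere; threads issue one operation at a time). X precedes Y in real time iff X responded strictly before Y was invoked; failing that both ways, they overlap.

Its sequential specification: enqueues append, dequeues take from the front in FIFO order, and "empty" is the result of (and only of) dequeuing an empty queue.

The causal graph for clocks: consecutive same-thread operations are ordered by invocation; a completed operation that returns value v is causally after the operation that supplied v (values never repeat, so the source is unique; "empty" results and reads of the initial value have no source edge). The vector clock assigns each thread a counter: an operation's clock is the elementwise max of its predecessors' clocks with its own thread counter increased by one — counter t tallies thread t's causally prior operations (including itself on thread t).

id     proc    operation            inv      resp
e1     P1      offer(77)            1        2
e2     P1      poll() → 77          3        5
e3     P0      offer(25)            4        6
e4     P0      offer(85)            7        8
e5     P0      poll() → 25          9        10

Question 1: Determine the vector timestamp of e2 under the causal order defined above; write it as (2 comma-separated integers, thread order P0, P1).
(0, 2)

no predecessors for e1 (invoked 1): P1 increments from zero → (0, 1)
no predecessors for e3 (invoked 4): P0 increments from zero → (1, 0)
merge at e2 (invoked 3): VC(e1)=(0, 1), own-thread bump on P1 → (0, 2)
merge at e4 (invoked 7): VC(e3)=(1, 0), own-thread bump on P0 → (2, 0)
merge at e5 (invoked 9): VC(e3)=(1, 0), VC(e4)=(2, 0), own-thread bump on P0 → (3, 0)
target: VC(e2) = (0, 2)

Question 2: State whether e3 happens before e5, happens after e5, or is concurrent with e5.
before

e3 spans [4,6], e5 spans [9,10]
resp(e3)=6 < inv(e5)=9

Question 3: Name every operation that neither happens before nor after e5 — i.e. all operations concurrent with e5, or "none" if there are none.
none

overlap test against e5 [9,10]: concurrent iff the interval meets 9..10
e1 [1,2]: before
e2 [3,5]: before
e3 [4,6]: before
e4 [7,8]: before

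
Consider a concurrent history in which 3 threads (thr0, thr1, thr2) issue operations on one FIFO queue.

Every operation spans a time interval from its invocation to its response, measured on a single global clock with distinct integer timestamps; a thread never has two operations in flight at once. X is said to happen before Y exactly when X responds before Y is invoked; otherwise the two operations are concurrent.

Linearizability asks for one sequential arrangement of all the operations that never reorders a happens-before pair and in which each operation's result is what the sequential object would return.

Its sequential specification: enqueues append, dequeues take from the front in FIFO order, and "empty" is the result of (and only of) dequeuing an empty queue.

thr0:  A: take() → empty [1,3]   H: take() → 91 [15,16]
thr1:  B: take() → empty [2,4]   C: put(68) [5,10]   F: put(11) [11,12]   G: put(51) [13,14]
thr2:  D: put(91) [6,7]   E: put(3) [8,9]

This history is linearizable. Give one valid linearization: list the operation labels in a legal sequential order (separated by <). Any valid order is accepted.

A < B < D < C < E < F < G < H

1. A take() → empty, leaving queue <>
2. B take() → empty, leaving queue <>
3. D put(91), leaving queue <91>
4. C put(68), leaving queue <91,68>
5. E put(3), leaving queue <91,68,3>
6. F put(11), leaving queue <91,68,3,11>
7. G put(51), leaving queue <91,68,3,11,51>
8. H take() → 91, leaving queue <68,3,11,51>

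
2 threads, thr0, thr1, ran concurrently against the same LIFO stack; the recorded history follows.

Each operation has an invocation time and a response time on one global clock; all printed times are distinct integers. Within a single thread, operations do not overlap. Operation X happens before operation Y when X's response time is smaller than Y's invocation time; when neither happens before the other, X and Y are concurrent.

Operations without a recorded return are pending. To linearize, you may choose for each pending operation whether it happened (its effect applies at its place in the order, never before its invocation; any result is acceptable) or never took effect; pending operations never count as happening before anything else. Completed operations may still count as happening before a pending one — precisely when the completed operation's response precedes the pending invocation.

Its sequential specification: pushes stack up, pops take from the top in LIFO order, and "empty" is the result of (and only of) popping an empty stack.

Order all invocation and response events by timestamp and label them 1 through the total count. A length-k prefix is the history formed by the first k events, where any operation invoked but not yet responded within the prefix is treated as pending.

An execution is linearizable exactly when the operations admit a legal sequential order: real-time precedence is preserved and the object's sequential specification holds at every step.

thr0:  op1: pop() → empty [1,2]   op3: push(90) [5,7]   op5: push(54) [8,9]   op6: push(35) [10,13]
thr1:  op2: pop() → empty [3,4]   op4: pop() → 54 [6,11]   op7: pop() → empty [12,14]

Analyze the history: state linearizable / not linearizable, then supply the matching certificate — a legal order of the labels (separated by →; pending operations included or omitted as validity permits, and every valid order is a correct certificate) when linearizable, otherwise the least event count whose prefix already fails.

prefix check: 1..13 passes, 1..14 fails once op7's time-14 response joins
7 orders of the 7 completed LIFO stack ops respect real time; none is legal
take op1, op2, op3, op4, op5, op6, op7: step 4 already fails, because op4 pop() → 54 cannot occur there
take op1, op2, op3, op4, op5, op7, op6: step 4 already fails, because op4 pop() → 54 cannot occur there

not linearizable — minimal violating prefix: 14 events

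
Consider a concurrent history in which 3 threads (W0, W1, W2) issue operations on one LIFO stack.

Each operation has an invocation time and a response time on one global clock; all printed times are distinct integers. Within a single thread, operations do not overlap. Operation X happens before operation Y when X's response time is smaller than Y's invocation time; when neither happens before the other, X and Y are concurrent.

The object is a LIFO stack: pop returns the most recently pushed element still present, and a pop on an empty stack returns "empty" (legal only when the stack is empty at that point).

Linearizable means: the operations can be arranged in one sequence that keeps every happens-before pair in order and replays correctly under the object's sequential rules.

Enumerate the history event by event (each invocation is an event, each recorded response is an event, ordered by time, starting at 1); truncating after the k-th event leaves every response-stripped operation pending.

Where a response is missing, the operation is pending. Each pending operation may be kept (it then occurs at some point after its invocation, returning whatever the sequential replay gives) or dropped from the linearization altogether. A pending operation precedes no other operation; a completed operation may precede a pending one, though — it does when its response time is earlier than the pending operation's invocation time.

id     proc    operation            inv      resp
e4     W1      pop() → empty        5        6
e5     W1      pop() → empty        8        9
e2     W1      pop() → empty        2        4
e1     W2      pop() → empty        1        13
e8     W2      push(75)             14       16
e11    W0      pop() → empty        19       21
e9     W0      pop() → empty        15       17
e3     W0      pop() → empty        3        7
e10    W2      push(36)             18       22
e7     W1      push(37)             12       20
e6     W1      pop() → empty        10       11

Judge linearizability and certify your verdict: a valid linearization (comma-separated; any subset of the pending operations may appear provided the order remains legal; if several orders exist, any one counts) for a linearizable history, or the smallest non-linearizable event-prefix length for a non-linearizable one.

the violation lands at event 21, e11's response at time 21: events 1..20 linearize, events 1..21 do not
all 150 real-time-respecting orders fail — 10 completed LIFO stack operations, no legal replay
no escape via the 1 pending operation (e10): every completion choice fails
take e1, e2, e3, e4, e5, e6, e7, e8, e9, e11 (pending dropped): step 9 already fails, because e9 pop() → empty cannot occur there
take e1, e2, e3, e4, e5, e6, e7, e9, e8, e11 (pending dropped): step 8 already fails, because e9 pop() → empty cannot occur there

not linearizable — minimal violating prefix: 21 events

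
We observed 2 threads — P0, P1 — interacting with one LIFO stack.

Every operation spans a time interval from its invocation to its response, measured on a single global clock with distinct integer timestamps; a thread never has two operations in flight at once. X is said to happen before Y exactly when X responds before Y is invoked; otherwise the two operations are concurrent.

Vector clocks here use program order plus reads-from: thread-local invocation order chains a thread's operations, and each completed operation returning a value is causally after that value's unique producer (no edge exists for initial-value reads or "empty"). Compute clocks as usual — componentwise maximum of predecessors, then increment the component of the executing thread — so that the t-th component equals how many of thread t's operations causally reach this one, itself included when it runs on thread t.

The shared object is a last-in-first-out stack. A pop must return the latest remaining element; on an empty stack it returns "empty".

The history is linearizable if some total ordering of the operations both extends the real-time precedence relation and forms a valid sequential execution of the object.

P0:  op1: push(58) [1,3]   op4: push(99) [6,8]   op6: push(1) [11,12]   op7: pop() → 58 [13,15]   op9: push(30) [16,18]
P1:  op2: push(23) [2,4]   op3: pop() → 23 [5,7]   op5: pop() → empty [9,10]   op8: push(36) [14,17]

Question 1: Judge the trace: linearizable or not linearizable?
already the first 10 events (up to op5's response at time 10) admit no linearization; the first 9 still do
the 5 completed operations admit 4 real-time orders; each fails the LIFO stack replay
for example op1, op2, op3, op4, op5 fails at step 5: op5 pop() → empty is not legal there
for example op1, op2, op4, op3, op5 fails at step 4: op3 pop() → 23 is not legal there

not linearizable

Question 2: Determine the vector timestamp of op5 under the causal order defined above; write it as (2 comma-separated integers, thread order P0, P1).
op2, invoked 2, has no incoming edges; only P1's bump applies → (0, 1)
op1, invoked 1, has no incoming edges; only P0's bump applies → (1, 0)
VC(op3, invoked at 5): max of VC(op2)=(0, 1), then +1 on thread P1 → (0, 2)
VC(op4, invoked at 6): max of VC(op1)=(1, 0), then +1 on thread P0 → (2, 0)
VC(op5, invoked at 9): max of VC(op3)=(0, 2), then +1 on thread P1 → (0, 3)
VC(op6, invoked at 11): max of VC(op4)=(2, 0), then +1 on thread P0 → (3, 0)
VC(op8, invoked at 14): max of VC(op5)=(0, 3), then +1 on thread P1 → (0, 4)
VC(op7, invoked at 13): max of VC(op1)=(1, 0), VC(op6)=(3, 0), then +1 on thread P0 → (4, 0)
VC(op9, invoked at 16): max of VC(op7)=(4, 0), then +1 on thread P0 → (5, 0)
target: VC(op5) = (0, 3)

(0, 3)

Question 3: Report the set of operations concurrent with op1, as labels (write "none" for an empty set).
op1 runs from 1 to 3; window-overlapping ops are concurrent
op2 [2,4]: concurrent
op3 [5,7]: after
op4 [6,8]: after
op5 [9,10]: after
op6 [11,12]: after
op7 [13,15]: after
op8 [14,17]: after
op9 [16,18]: after

op2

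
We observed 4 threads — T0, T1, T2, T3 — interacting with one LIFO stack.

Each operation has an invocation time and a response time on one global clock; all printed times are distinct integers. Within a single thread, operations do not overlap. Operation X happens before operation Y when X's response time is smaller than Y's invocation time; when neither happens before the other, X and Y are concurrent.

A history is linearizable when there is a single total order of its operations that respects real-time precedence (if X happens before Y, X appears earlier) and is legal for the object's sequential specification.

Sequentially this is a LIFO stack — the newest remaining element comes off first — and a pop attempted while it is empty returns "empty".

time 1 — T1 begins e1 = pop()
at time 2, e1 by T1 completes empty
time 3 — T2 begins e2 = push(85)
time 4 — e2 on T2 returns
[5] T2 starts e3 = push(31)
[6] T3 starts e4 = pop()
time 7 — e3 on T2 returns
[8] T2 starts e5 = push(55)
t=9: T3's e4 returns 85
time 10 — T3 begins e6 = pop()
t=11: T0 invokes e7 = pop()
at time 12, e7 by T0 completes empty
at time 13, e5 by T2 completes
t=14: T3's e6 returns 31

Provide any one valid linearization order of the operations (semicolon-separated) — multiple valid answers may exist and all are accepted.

e1; e2; e4; e3; e6; e7; e5

step 1: e1 pop() → empty — stack <>
step 2: e2 push(85) — stack <85>
step 3: e4 pop() → 85 — stack <>
step 4: e3 push(31) — stack <31>
step 5: e6 pop() → 31 — stack <>
step 6: e7 pop() → empty — stack <>
step 7: e5 push(55) — stack <55>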